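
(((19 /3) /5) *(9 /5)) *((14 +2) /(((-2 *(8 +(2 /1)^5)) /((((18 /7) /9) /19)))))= -0.01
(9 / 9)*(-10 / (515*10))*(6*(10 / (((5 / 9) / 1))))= -108 / 515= -0.21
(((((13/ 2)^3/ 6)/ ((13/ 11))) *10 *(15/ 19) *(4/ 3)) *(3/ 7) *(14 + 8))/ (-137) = -511225/ 18221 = -28.06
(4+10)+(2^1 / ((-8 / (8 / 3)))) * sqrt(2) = 14- 2 * sqrt(2) / 3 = 13.06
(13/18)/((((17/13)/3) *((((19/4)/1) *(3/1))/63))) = 2366/323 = 7.33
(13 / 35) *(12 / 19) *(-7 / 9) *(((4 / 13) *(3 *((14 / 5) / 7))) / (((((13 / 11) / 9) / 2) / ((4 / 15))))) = -8448 / 30875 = -0.27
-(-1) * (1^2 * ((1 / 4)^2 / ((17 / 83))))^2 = 6889 / 73984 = 0.09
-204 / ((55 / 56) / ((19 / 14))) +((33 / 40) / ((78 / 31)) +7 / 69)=-222174509 / 789360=-281.46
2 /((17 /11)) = 22 /17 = 1.29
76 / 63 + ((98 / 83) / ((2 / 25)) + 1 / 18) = 55849 / 3486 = 16.02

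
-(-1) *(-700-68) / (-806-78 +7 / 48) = 36864 / 42425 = 0.87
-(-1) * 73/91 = 73/91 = 0.80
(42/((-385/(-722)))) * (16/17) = 69312/935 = 74.13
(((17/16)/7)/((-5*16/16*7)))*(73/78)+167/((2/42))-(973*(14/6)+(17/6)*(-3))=126906973/101920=1245.16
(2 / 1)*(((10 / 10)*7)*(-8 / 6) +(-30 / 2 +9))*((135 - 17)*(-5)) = 54280 / 3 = 18093.33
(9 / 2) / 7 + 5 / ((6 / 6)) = 79 / 14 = 5.64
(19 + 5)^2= 576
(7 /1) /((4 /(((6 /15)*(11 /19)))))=0.41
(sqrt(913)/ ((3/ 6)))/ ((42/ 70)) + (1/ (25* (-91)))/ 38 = -1/ 86450 + 10* sqrt(913)/ 3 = 100.72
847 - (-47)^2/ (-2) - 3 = 3897/ 2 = 1948.50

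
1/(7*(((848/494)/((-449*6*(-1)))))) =332709/1484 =224.20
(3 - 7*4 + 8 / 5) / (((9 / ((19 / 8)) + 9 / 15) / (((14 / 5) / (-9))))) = 3458 / 2085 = 1.66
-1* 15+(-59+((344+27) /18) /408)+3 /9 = -540637 /7344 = -73.62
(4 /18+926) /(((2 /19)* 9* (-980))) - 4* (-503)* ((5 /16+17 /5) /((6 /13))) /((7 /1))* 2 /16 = 73157323 /254016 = 288.00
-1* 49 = -49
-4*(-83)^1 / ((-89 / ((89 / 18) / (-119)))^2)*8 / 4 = 166 / 1147041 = 0.00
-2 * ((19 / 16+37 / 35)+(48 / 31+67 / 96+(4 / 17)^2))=-136854113 / 15051120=-9.09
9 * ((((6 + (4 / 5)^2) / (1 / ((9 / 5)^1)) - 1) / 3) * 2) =8214 / 125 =65.71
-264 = -264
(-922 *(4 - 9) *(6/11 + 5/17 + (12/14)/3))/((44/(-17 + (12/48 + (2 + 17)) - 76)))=-1001603175/115192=-8695.08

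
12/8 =1.50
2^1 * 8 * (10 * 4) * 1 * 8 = 5120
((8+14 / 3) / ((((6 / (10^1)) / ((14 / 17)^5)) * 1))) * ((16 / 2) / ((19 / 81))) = 387233280 / 1419857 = 272.73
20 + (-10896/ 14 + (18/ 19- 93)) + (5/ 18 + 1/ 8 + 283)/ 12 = -95000215/ 114912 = -826.72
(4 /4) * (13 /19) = 13 /19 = 0.68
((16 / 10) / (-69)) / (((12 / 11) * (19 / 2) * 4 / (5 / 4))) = -11 / 15732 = -0.00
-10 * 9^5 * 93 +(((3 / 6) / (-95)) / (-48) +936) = -500821462079 / 9120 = -54914634.00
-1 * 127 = -127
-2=-2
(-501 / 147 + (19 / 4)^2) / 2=9.58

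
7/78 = 0.09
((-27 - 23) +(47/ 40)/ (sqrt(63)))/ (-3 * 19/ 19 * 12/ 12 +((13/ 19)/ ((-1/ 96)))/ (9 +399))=16150/ 1021 - 15181 * sqrt(7)/ 857640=15.77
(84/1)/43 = 84/43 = 1.95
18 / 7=2.57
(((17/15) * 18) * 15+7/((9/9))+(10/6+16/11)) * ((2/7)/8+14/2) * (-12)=-2055104/77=-26689.66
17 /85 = 1 /5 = 0.20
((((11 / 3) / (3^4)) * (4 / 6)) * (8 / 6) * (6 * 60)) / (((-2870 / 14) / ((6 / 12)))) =-352 / 9963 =-0.04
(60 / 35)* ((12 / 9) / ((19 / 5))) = 80 / 133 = 0.60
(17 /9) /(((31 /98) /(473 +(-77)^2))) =3555244 /93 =38228.43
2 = 2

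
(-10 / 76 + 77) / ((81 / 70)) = 66.43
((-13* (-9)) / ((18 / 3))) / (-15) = -13 / 10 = -1.30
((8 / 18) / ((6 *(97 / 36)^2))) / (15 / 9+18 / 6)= 144 / 65863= 0.00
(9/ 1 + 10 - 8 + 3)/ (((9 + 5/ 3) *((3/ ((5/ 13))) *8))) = 35/ 1664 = 0.02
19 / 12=1.58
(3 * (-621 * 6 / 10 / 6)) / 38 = -1863 / 380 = -4.90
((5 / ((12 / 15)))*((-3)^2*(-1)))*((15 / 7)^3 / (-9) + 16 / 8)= -69975 / 1372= -51.00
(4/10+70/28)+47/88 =1511/440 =3.43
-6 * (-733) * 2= 8796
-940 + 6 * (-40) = -1180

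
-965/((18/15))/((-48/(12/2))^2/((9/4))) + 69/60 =-69431/2560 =-27.12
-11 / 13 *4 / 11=-4 / 13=-0.31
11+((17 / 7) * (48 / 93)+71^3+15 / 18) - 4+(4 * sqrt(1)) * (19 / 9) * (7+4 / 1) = 1398398683 / 3906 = 358012.98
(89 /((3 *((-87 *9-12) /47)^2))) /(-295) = -196601 /559342125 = -0.00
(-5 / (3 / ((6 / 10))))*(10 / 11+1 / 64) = -651 / 704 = -0.92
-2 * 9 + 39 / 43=-735 / 43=-17.09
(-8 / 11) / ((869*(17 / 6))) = -48 / 162503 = -0.00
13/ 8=1.62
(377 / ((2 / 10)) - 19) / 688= 933 / 344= 2.71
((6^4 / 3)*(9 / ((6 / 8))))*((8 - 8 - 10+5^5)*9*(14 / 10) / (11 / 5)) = 1017334080 / 11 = 92484916.36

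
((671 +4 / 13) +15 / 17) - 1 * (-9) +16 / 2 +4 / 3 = 457817 / 663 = 690.52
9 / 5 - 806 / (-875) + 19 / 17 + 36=592602 / 14875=39.84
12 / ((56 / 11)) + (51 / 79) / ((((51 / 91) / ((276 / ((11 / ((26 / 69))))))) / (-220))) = -2647313 / 1106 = -2393.59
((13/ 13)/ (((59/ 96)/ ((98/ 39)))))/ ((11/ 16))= 50176/ 8437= 5.95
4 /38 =2 /19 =0.11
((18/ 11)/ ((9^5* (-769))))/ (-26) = 1/ 721493487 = 0.00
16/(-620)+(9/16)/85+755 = 754.98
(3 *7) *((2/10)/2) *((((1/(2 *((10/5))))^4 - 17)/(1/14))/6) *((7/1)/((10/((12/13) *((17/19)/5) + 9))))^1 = -889073493/1664000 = -534.30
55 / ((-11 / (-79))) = 395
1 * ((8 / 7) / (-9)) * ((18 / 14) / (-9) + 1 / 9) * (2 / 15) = 32 / 59535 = 0.00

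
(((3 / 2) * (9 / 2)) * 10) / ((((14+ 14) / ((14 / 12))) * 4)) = 45 / 64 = 0.70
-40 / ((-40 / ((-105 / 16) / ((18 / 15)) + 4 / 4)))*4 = -143 / 8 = -17.88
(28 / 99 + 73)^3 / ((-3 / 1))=-381867106375 / 2910897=-131185.37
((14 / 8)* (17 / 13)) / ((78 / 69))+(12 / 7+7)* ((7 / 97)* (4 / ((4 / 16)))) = 1585041 / 131144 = 12.09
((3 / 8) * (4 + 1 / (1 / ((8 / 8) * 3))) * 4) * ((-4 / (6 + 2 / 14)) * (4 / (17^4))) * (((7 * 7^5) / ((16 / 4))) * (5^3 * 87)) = -376153265250 / 3591403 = -104737.14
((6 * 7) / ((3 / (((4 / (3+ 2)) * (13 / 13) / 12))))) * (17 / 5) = 238 / 75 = 3.17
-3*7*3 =-63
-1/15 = -0.07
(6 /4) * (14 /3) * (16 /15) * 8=896 /15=59.73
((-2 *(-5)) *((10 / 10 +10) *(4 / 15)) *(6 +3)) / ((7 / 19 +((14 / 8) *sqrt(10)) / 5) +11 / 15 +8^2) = 11168023680 / 2753211323 - 60041520 *sqrt(10) / 2753211323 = 3.99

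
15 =15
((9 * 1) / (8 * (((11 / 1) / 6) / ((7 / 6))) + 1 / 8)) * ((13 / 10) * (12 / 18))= 728 / 1185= 0.61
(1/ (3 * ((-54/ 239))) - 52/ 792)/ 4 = -1373/ 3564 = -0.39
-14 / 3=-4.67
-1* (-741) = 741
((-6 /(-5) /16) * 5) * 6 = 9 /4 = 2.25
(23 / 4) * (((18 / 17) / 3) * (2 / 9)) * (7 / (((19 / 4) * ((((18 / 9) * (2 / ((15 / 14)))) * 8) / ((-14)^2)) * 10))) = 1127 / 2584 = 0.44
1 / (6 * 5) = 1 / 30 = 0.03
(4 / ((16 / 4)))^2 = 1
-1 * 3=-3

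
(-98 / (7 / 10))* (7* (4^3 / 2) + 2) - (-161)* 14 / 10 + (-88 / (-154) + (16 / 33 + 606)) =-35582713 / 1155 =-30807.54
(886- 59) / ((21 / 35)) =4135 / 3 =1378.33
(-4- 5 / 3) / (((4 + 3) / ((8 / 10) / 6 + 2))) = -544 / 315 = -1.73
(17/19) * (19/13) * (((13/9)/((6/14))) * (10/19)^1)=1190/513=2.32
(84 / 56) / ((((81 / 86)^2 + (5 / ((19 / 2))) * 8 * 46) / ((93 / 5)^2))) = 1823088114 / 683548475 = 2.67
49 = 49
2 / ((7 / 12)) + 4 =52 / 7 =7.43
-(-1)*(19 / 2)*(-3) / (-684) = 1 / 24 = 0.04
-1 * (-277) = 277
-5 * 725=-3625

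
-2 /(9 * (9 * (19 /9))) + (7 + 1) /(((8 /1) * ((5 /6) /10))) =2050 /171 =11.99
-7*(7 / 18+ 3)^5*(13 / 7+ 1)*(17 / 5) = -14358137117 / 472392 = -30394.54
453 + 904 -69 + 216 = 1504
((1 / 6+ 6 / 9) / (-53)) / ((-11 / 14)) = 35 / 1749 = 0.02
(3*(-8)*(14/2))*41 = -6888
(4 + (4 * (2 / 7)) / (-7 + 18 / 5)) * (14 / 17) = 872 / 289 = 3.02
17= 17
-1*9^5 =-59049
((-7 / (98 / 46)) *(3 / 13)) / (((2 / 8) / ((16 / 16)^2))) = -276 / 91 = -3.03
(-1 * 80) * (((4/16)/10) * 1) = -2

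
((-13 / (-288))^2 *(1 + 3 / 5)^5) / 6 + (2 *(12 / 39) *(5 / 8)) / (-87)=-246217 / 286284375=-0.00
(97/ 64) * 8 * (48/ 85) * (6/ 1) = 41.08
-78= -78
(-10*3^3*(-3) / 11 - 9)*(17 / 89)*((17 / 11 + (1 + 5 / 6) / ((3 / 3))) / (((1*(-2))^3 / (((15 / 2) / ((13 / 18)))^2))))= -16374561075 / 29119376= -562.33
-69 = -69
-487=-487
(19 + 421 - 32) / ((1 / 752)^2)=230725632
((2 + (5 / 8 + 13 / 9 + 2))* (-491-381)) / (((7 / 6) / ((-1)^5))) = 95266 / 21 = 4536.48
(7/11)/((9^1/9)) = 7/11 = 0.64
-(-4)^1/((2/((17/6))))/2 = 17/6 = 2.83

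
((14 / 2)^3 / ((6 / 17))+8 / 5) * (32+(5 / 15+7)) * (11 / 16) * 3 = 18952747 / 240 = 78969.78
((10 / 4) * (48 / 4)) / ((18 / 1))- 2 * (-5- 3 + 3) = 35 / 3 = 11.67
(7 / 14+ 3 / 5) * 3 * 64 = 1056 / 5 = 211.20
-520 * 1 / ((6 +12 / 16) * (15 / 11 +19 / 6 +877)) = -45760 / 523629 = -0.09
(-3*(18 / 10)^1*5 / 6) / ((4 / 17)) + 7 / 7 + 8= -81 / 8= -10.12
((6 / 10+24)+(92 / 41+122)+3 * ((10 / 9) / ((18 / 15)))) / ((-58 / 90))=-279742 / 1189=-235.28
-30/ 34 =-15/ 17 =-0.88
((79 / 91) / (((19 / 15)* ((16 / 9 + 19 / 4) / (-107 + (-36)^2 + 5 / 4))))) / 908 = 10155213 / 73786804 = 0.14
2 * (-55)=-110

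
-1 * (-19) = 19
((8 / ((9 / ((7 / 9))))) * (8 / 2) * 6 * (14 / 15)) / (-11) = -6272 / 4455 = -1.41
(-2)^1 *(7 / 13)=-14 / 13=-1.08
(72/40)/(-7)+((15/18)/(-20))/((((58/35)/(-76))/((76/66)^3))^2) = -23330773855424083/114043079002545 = -204.58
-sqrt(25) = -5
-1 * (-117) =117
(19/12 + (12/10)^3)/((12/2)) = 0.55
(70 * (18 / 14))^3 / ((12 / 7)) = 425250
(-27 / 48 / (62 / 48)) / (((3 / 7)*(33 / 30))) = -315 / 341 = -0.92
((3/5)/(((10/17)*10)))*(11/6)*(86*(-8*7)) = -112574/125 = -900.59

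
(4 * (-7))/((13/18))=-504/13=-38.77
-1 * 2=-2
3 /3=1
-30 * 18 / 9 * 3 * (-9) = 1620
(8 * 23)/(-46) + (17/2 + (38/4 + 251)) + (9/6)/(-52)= 27557/104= 264.97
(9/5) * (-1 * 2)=-18/5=-3.60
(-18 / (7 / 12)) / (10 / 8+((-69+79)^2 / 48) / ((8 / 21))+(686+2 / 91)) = -89856 / 2017261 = -0.04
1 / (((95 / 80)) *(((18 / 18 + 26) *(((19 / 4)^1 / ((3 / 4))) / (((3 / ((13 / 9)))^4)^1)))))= 944784 / 10310521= 0.09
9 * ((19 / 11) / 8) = 171 / 88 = 1.94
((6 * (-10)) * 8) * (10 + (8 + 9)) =-12960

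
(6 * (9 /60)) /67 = 9 /670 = 0.01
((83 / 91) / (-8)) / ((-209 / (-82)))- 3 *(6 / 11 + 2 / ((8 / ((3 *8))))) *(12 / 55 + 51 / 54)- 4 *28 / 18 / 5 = -908261429 / 37657620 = -24.12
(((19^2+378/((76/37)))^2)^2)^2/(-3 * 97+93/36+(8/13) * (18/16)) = -1320301620603481286583321644413062759/48787662534098240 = -27062202860829985419.08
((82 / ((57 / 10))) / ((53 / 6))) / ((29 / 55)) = 90200 / 29203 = 3.09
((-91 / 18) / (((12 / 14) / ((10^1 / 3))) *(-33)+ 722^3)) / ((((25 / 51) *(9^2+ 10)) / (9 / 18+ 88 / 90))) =-15827 / 35566685234100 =-0.00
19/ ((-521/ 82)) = -1558/ 521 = -2.99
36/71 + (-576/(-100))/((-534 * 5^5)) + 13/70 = 4787898019/6911406250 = 0.69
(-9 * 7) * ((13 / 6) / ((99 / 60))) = -910 / 11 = -82.73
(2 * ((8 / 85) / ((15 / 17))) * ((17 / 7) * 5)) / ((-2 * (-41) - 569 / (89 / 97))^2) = 2154512 / 240862757625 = 0.00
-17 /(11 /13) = -221 /11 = -20.09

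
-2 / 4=-1 / 2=-0.50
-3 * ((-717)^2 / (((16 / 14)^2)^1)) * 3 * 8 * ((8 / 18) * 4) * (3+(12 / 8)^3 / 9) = -680139747 / 4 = -170034936.75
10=10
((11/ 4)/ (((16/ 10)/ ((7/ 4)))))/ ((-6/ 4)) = -385/ 192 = -2.01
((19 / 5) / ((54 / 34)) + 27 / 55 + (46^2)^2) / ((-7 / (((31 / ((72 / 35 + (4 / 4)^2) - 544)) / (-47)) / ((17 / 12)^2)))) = -3297917115232 / 8486508987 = -388.61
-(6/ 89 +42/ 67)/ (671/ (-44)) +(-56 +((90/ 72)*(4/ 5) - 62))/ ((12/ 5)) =-48.70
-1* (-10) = 10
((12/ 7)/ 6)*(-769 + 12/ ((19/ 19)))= -1514/ 7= -216.29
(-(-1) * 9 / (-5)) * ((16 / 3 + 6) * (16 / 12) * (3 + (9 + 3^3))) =-5304 / 5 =-1060.80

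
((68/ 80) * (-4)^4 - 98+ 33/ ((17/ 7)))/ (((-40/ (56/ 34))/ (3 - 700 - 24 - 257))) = 38751783/ 7225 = 5363.57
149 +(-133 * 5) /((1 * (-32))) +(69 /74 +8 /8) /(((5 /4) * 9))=9055097 /53280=169.95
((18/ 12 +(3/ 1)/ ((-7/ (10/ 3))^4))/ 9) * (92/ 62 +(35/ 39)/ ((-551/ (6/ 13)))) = 459129181612/ 1684218490227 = 0.27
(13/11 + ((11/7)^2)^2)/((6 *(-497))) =-32044/13126267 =-0.00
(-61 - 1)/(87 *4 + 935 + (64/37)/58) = -66526/1376691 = -0.05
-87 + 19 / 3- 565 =-1937 / 3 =-645.67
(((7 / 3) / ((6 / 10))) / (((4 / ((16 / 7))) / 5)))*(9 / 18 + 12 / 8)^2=400 / 9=44.44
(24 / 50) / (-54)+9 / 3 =2.99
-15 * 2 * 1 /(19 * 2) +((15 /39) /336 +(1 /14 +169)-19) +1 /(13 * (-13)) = 161054555 /1078896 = 149.28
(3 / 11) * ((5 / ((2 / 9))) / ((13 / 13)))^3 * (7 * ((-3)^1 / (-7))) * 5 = 4100625 / 88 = 46598.01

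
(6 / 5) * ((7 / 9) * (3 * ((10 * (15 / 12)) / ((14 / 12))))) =30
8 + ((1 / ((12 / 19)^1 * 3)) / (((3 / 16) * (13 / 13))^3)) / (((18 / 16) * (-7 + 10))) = 208136 / 6561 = 31.72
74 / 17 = 4.35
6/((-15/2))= -4/5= -0.80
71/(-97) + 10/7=473/679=0.70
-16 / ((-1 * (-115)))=-16 / 115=-0.14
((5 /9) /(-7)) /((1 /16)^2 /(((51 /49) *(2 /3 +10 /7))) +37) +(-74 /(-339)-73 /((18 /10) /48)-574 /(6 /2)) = -107831860299052 /50440955481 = -2137.78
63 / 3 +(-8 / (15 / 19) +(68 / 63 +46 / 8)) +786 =1012657 / 1260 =803.70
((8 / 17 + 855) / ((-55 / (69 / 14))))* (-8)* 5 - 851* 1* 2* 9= -16037394 / 1309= -12251.64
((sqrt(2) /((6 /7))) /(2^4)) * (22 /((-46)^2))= 77 * sqrt(2) /101568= 0.00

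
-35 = -35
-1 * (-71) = 71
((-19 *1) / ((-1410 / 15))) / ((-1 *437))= -1 / 2162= -0.00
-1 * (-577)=577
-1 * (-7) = 7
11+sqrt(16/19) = 11.92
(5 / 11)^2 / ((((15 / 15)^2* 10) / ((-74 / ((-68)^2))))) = -185 / 559504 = -0.00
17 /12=1.42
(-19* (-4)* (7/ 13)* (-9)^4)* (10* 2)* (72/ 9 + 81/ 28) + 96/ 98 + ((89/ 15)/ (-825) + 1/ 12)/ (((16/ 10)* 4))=11804150391764053/ 201801600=58493839.45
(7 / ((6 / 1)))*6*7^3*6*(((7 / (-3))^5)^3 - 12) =-22798617212163254 / 4782969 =-4766624498.75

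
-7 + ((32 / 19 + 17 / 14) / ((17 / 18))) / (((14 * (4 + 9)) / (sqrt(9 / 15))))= -7 + 6939 * sqrt(15) / 2057510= -6.99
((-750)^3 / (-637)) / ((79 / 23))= 9703125000 / 50323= 192816.90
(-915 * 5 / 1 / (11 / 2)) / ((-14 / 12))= 54900 / 77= 712.99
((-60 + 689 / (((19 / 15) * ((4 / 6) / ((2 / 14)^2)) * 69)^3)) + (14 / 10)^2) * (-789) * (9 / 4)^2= 7283698699569800885109 / 31418288934390400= 231829.90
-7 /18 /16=-7 /288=-0.02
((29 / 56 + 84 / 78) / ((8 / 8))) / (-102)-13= -322163 / 24752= -13.02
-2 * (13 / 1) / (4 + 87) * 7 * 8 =-16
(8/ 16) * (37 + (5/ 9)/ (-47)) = 7823/ 423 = 18.49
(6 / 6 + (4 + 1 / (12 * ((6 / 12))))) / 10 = 31 / 60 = 0.52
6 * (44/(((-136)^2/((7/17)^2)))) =1617/668168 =0.00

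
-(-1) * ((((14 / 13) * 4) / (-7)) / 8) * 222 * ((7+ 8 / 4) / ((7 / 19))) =-37962 / 91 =-417.16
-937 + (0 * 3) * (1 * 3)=-937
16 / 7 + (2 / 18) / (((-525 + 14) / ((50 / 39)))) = 409918 / 179361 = 2.29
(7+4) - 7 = 4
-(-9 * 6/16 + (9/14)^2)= 1161/392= 2.96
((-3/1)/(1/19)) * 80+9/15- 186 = -4745.40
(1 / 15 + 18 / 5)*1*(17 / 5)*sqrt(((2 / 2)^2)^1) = 187 / 15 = 12.47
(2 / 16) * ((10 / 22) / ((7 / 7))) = 5 / 88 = 0.06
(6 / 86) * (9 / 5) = 27 / 215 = 0.13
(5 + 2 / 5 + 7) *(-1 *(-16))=198.40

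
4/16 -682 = -2727/4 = -681.75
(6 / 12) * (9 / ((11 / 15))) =135 / 22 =6.14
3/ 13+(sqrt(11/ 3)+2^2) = sqrt(33)/ 3+55/ 13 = 6.15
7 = 7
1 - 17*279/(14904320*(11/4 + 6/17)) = 786122249/786202880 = 1.00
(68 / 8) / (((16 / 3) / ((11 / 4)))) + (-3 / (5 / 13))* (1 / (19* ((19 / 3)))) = 997629 / 231040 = 4.32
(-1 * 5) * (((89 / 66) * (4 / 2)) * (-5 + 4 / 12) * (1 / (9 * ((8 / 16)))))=12460 / 891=13.98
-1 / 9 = -0.11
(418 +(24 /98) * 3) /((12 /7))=10259 /42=244.26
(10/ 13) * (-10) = -100/ 13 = -7.69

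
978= 978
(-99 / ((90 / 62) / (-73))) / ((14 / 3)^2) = 224037 / 980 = 228.61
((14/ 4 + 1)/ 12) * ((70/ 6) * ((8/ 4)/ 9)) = 35/ 36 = 0.97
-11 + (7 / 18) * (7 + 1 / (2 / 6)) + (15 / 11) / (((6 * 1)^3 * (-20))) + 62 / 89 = -1808665 / 281952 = -6.41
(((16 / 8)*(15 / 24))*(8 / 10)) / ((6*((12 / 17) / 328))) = 697 / 9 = 77.44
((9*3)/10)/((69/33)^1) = 297/230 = 1.29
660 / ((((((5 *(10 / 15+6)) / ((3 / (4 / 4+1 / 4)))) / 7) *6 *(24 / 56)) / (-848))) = -2742432 / 25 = -109697.28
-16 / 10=-8 / 5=-1.60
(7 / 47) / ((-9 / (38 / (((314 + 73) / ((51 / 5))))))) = -4522 / 272835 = -0.02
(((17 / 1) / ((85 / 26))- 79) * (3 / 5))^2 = 1225449 / 625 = 1960.72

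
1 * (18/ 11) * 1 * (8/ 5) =144/ 55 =2.62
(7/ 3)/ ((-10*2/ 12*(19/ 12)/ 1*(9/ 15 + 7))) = -42/ 361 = -0.12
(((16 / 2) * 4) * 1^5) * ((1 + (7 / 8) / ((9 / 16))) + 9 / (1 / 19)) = 49984 / 9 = 5553.78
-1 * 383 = -383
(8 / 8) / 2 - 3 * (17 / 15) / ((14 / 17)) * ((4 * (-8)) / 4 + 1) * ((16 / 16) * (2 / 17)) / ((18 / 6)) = 49 / 30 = 1.63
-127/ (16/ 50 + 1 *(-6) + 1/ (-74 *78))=18326100/ 819649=22.36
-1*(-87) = 87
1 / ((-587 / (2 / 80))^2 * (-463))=-1 / 255256715200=-0.00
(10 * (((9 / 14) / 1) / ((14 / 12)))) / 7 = 270 / 343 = 0.79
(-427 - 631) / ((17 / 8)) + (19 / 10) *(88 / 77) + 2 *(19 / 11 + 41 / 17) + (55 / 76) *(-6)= -122309349 / 248710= -491.77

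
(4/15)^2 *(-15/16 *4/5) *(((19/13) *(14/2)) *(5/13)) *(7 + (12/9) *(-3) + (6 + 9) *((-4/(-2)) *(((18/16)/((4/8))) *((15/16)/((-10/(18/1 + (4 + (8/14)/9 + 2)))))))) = 105887/3380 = 31.33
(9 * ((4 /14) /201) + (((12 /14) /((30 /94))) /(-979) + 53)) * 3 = 52156323 /327965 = 159.03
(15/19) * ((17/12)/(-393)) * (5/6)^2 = -2125/1075248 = -0.00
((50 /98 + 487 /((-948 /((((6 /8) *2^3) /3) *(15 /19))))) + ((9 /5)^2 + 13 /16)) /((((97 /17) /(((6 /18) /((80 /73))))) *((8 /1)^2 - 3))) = 136969081889 /41778185568000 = 0.00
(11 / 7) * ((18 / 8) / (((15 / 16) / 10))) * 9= 2376 / 7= 339.43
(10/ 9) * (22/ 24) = 55/ 54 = 1.02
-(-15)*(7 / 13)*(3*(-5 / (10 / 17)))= -5355 / 26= -205.96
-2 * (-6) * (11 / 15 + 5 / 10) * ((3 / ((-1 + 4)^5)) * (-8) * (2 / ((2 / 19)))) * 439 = -4937872 / 405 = -12192.28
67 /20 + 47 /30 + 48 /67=4529 /804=5.63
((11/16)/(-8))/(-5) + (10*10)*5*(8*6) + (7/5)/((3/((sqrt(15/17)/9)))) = 7*sqrt(255)/2295 + 15360011/640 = 24000.07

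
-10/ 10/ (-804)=0.00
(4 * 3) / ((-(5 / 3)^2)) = -108 / 25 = -4.32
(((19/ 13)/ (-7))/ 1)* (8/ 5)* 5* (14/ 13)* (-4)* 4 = 4864/ 169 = 28.78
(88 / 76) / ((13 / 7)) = 154 / 247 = 0.62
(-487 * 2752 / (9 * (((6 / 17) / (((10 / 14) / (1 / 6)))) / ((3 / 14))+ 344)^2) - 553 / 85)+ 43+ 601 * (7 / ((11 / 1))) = 752967057146477 / 1802680262735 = 417.69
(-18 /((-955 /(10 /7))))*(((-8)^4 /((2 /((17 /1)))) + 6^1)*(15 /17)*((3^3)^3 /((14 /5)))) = 5815678.68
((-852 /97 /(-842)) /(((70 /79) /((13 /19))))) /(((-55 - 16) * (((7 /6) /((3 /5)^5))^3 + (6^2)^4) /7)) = -9549140212872 /20236360072131236346505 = -0.00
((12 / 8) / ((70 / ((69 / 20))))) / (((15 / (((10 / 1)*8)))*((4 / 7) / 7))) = 483 / 100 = 4.83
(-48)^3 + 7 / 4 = -442361 / 4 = -110590.25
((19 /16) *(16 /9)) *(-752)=-14288 /9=-1587.56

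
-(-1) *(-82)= -82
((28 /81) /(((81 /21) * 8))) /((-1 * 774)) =-49 /3385476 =-0.00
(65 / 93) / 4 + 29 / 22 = 6109 / 4092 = 1.49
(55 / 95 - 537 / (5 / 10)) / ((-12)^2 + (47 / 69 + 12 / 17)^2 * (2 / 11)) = -7.44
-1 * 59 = -59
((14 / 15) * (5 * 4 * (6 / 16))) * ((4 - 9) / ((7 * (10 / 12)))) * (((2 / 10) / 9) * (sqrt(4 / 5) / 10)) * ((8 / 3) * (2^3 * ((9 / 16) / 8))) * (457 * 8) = -3656 * sqrt(5) / 125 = -65.40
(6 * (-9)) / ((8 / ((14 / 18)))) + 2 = -13 / 4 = -3.25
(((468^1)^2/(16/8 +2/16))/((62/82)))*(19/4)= 647513.08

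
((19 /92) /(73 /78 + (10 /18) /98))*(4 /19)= 5733 /124154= 0.05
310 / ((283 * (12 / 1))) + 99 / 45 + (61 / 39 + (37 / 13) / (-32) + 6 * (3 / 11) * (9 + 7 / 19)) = 7048116631 / 369077280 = 19.10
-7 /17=-0.41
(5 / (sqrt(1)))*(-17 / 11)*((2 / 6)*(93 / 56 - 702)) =1803.90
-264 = -264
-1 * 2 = -2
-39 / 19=-2.05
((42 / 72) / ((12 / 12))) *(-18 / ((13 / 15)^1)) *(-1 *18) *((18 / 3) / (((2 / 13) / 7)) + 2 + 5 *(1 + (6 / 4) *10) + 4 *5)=1063125 / 13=81778.85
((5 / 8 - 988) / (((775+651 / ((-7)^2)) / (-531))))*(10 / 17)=146802915 / 375224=391.24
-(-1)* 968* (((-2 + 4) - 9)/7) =-968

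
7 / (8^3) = 7 / 512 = 0.01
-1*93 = -93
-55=-55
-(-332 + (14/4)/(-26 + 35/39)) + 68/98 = 31932693/95942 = 332.83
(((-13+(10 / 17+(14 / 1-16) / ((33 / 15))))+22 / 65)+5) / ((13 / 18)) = -1746468 / 158015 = -11.05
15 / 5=3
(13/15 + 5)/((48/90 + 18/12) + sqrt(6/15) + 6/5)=1.52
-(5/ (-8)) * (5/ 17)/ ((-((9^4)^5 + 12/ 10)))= -125/ 8267212512158711585496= -0.00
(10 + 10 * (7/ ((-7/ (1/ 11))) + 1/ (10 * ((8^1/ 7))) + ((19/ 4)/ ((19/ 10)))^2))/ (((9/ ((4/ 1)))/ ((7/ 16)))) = 44639/ 3168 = 14.09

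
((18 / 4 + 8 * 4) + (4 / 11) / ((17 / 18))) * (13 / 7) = 179335 / 2618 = 68.50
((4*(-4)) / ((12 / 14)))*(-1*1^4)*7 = 392 / 3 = 130.67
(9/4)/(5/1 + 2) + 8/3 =251/84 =2.99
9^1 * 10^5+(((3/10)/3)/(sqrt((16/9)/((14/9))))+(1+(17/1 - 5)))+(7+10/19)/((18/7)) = sqrt(14)/40+307805447/342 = 900016.02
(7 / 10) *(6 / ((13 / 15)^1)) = 63 / 13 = 4.85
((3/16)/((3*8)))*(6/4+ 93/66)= 1/44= 0.02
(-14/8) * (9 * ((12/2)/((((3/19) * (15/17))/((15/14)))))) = -2907/4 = -726.75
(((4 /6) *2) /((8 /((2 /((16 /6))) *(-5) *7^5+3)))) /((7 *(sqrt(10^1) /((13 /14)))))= -1092403 *sqrt(10) /7840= -440.62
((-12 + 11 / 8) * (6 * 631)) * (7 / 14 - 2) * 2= 482715 / 4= 120678.75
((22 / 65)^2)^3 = 113379904 / 75418890625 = 0.00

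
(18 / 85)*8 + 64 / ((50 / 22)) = 12688 / 425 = 29.85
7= 7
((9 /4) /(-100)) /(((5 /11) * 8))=-99 /16000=-0.01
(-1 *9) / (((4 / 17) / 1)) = -153 / 4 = -38.25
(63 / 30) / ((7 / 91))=273 / 10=27.30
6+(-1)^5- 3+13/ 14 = 41/ 14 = 2.93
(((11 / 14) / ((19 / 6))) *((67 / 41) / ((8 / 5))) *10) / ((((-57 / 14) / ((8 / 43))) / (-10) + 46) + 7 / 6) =6633000 / 129183907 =0.05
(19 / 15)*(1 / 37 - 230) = -161671 / 555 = -291.30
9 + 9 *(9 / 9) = 18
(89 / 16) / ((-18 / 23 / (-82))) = 83927 / 144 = 582.83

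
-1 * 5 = -5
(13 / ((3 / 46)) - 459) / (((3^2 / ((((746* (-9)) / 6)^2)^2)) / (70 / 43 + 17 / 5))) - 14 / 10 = -48901224440122678 / 215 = -227447555535454.32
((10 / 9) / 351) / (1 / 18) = 20 / 351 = 0.06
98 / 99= 0.99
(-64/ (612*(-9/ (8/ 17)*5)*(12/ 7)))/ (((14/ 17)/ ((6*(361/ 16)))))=722/ 6885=0.10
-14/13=-1.08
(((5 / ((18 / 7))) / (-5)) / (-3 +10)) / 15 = -0.00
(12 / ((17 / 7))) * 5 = 420 / 17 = 24.71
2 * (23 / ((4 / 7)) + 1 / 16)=645 / 8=80.62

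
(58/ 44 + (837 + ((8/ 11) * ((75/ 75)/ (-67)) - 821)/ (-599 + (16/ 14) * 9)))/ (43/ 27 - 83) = -10593787689/ 1027033084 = -10.31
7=7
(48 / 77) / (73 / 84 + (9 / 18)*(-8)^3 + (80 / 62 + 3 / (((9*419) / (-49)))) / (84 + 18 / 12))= -1279364544 / 523578777403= -0.00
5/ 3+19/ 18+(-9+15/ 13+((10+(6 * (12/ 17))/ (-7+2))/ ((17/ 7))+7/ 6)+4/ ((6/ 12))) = 1320667/ 169065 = 7.81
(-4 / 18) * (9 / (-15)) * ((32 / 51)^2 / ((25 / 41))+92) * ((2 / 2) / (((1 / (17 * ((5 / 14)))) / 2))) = 1721224 / 11475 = 150.00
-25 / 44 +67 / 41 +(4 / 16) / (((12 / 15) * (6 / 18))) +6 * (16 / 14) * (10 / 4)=967119 / 50512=19.15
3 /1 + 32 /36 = 35 /9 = 3.89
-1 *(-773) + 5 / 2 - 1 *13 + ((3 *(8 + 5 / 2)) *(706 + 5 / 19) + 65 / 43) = 18800233 / 817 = 23011.30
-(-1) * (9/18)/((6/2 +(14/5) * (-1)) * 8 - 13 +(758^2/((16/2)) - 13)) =5/717961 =0.00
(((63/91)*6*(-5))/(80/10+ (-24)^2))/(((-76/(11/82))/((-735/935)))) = -19845/402163424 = -0.00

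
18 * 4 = 72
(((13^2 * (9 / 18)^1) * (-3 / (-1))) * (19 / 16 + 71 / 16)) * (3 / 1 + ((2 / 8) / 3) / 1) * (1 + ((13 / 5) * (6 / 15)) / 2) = 1069263 / 160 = 6682.89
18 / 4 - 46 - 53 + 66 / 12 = -89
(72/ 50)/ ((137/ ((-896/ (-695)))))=32256/ 2380375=0.01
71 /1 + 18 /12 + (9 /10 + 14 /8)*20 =125.50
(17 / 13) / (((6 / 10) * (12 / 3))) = 85 / 156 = 0.54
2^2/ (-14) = -2/ 7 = -0.29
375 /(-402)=-125 /134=-0.93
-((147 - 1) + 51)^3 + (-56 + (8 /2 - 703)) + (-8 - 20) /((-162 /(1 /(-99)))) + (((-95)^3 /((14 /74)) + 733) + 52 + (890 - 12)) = -683492488568 /56133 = -12176304.29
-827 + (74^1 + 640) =-113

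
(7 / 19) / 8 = 7 / 152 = 0.05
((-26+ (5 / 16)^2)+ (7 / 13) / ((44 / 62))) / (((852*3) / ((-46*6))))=7056837 / 2599168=2.72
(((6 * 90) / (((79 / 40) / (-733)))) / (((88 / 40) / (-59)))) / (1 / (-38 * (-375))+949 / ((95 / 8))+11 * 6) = 66557133000000 / 1806912569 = 36834.73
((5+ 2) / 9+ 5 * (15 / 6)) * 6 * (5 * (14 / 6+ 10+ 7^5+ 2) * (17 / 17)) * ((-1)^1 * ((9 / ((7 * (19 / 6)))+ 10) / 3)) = -4392705280 / 189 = -23241826.88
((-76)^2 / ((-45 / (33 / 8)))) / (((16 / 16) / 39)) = -103246 / 5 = -20649.20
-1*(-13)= 13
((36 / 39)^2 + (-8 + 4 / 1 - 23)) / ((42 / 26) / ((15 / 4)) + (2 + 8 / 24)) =-9.46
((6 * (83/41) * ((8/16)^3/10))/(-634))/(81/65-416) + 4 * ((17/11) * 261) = 99498446611671/61667957648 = 1613.45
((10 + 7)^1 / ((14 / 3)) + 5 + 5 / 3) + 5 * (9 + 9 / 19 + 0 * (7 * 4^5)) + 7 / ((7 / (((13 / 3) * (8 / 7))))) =62.63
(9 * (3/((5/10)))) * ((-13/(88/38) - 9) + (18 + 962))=1146879/22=52130.86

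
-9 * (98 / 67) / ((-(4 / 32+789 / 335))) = 35280 / 6647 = 5.31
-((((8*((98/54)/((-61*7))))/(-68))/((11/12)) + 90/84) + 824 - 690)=-194136517/1437282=-135.07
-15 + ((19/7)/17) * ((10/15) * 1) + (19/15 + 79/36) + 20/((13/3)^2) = -37529627/3619980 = -10.37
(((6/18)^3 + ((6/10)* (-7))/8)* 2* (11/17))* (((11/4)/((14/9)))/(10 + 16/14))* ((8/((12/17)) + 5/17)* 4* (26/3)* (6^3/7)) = -2224343/1785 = -1246.13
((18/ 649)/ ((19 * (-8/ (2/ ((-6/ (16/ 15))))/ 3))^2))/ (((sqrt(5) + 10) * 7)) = 16/ 779010925- 8 * sqrt(5)/ 3895054625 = 0.00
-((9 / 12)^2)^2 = -81 / 256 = -0.32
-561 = -561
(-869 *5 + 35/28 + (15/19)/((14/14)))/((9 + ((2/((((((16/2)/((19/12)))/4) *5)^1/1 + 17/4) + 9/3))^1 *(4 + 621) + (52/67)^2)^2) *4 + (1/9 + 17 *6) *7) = -63629502131566199385/515106145102603384828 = -0.12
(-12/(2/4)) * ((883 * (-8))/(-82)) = -84768/41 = -2067.51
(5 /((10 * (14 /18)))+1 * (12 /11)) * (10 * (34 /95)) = 6.21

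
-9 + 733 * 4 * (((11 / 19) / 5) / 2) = 15271 / 95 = 160.75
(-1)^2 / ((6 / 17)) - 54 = -307 / 6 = -51.17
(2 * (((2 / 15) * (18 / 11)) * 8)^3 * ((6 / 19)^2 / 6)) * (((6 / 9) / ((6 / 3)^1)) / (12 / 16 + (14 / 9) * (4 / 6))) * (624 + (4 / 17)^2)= 68931607855104 / 3350043313375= 20.58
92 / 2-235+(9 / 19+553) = 6925 / 19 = 364.47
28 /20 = 7 /5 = 1.40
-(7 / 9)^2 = -49 / 81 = -0.60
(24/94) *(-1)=-12/47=-0.26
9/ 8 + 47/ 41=745/ 328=2.27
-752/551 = -1.36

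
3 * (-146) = -438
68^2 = 4624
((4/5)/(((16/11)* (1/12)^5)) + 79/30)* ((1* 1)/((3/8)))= 364960.62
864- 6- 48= 810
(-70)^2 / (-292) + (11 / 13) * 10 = -8.32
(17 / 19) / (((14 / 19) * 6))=0.20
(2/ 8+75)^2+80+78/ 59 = 5422227/ 944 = 5743.88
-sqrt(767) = -27.69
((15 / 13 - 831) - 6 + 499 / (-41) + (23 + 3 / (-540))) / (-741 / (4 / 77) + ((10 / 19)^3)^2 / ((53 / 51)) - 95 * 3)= 197361733575231529 / 3480464315096941185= 0.06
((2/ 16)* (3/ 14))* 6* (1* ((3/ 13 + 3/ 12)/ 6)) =75/ 5824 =0.01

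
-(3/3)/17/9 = -1/153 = -0.01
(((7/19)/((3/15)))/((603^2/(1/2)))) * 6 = 35/2302857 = 0.00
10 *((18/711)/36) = 5/711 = 0.01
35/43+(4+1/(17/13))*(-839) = -2921642/731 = -3996.77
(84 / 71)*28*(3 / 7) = 1008 / 71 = 14.20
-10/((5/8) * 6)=-8/3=-2.67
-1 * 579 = -579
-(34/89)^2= -1156/7921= -0.15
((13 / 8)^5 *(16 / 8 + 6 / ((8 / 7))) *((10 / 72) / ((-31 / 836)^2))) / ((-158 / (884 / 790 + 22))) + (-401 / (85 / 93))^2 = 407404126736331810023 / 2129887259443200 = 191279.67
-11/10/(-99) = 1/90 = 0.01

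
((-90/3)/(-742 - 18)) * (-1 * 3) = -9/76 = -0.12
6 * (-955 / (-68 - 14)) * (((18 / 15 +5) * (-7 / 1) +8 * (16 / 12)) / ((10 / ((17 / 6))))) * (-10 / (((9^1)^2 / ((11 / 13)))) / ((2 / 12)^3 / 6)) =140296376 / 1599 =87740.07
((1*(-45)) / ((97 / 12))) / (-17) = 540 / 1649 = 0.33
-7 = -7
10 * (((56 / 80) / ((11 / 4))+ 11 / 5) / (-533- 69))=-135 / 3311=-0.04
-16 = -16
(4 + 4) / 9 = 8 / 9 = 0.89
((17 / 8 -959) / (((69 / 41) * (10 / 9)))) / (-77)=188313 / 28336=6.65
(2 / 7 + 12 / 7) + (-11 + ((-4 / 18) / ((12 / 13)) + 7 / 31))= -9.01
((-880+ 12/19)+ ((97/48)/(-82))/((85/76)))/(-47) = 1397492137/74690520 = 18.71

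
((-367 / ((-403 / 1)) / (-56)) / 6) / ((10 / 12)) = -367 / 112840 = -0.00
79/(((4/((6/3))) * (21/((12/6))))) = 79/21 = 3.76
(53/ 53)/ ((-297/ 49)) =-49/ 297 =-0.16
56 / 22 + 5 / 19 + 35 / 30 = 4985 / 1254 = 3.98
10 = 10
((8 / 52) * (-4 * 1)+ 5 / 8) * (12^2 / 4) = 9 / 26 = 0.35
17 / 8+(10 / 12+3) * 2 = 235 / 24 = 9.79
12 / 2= 6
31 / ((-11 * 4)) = -31 / 44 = -0.70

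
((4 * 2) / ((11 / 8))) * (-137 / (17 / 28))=-1312.86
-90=-90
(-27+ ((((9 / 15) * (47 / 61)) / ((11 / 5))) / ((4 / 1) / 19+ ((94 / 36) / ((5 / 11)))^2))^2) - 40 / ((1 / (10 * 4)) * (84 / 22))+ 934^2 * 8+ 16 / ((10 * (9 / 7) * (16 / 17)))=6978403.27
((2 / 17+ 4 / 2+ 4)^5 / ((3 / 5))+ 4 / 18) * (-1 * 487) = -88877877461038 / 12778713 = -6955150.92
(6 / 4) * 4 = 6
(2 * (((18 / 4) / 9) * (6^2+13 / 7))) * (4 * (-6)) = -6360 / 7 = -908.57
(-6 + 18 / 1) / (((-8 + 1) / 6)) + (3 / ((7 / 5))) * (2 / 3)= -62 / 7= -8.86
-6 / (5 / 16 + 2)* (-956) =91776 / 37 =2480.43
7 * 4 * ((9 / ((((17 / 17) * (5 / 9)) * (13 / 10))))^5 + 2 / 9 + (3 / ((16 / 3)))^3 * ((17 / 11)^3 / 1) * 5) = 38322928939770574183 / 4554464099328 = 8414366.24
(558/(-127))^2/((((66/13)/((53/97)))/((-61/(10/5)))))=-1090526463/17209643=-63.37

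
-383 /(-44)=383 /44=8.70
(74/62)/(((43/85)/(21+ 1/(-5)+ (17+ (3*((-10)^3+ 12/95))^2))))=51077833315389/2406065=21228783.64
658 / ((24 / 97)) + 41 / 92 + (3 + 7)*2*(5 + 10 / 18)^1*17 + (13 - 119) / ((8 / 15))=3601801 / 828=4350.00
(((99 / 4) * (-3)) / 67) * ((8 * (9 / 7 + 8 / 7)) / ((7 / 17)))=-171666 / 3283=-52.29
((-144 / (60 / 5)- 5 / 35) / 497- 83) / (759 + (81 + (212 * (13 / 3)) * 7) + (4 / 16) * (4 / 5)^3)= -54157875 / 4742830246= -0.01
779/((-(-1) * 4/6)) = 2337/2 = 1168.50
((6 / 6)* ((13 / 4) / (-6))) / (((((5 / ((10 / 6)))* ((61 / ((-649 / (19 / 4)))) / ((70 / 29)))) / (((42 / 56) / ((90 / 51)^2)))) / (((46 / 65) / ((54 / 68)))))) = 0.21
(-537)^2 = 288369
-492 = -492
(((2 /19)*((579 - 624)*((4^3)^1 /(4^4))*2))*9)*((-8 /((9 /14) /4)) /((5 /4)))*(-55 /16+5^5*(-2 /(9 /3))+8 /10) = -168212688 /95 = -1770659.87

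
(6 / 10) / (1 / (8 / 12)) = 2 / 5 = 0.40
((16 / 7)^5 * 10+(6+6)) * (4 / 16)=2671861 / 16807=158.97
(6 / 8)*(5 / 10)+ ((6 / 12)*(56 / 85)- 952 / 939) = -197579 / 638520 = -0.31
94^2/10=4418/5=883.60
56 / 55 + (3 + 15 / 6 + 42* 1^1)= 5337 / 110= 48.52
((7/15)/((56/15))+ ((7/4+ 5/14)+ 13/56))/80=69/2240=0.03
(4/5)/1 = 4/5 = 0.80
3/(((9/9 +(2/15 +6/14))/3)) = 945/164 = 5.76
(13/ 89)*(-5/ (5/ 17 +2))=-85/ 267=-0.32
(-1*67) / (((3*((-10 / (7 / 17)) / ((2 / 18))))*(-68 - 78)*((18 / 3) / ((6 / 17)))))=-469 / 11392380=-0.00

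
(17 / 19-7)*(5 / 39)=-580 / 741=-0.78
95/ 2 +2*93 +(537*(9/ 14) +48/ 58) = 117647/ 203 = 579.54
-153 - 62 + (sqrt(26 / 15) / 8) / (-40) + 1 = -214 - sqrt(390) / 4800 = -214.00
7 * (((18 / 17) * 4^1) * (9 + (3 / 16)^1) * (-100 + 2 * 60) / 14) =6615 / 17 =389.12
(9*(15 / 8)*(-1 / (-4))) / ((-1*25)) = -27 / 160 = -0.17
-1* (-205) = 205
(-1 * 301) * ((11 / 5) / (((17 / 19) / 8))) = -503272 / 85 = -5920.85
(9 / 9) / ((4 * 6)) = 1 / 24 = 0.04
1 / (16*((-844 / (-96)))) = 3 / 422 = 0.01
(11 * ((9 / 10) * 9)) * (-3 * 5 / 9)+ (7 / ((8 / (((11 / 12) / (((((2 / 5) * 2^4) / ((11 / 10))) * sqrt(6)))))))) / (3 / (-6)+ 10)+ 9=-279 / 2+ 847 * sqrt(6) / 350208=-139.49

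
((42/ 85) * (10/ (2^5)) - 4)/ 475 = -0.01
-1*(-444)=444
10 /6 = 5 /3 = 1.67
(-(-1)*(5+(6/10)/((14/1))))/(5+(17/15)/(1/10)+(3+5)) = 1059/5110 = 0.21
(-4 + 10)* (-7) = -42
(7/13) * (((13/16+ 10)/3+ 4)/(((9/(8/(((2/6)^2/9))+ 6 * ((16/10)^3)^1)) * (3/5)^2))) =849.97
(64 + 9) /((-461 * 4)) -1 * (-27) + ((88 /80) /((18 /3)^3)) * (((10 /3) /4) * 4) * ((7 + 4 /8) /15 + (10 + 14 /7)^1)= 16234435 /597456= 27.17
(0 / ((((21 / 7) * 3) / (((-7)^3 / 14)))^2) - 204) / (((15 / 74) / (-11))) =55352 / 5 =11070.40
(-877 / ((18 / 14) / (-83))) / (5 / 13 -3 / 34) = 225215354 / 1179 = 191022.35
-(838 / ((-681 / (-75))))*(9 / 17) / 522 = -10475 / 111911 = -0.09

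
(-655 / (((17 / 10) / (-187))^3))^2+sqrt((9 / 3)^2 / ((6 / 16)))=2 * sqrt(6)+760043958025000000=760043958025000004.90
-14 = -14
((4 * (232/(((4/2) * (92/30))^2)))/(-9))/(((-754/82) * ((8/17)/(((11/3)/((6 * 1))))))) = 191675/495144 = 0.39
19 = 19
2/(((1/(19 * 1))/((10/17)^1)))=380/17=22.35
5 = 5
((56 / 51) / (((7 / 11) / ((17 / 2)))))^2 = 1936 / 9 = 215.11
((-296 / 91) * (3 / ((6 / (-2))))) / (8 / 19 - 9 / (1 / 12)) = -1406 / 46501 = -0.03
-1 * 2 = -2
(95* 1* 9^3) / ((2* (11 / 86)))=2977965 / 11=270724.09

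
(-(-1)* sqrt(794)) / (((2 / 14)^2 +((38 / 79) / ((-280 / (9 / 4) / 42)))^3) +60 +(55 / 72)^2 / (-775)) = 3882433633344000* sqrt(794) / 233005717145911817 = 0.47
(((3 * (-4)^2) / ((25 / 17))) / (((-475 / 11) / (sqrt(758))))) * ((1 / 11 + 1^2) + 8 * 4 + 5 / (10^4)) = -37128561 * sqrt(758) / 1484375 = -688.65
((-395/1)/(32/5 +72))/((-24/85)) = 167875/9408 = 17.84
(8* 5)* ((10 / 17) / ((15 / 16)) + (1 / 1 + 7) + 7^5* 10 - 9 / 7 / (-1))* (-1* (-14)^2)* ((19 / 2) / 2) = -319224094280 / 51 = -6259295966.27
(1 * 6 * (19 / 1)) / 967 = 114 / 967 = 0.12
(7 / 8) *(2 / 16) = 0.11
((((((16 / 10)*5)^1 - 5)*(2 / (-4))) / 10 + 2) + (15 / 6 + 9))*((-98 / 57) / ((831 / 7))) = -30527 / 157890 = -0.19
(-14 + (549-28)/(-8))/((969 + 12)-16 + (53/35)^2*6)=-0.08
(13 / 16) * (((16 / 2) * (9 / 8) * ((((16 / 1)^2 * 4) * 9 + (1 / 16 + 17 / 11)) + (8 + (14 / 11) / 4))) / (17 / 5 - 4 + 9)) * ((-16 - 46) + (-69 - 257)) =-30713477145 / 9856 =-3116221.30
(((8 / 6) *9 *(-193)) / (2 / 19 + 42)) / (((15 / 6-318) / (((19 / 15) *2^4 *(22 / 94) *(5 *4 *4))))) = 49049792 / 741425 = 66.16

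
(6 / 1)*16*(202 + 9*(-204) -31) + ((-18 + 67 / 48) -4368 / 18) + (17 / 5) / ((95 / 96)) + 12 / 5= -3650130319 / 22800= -160093.44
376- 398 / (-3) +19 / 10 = 15317 / 30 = 510.57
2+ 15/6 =9/2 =4.50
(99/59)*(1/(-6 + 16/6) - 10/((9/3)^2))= -1397/590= -2.37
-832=-832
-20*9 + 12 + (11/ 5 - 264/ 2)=-1489/ 5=-297.80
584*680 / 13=397120 / 13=30547.69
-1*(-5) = 5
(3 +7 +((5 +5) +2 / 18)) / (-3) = -181 / 27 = -6.70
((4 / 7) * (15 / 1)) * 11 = 660 / 7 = 94.29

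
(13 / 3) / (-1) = -13 / 3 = -4.33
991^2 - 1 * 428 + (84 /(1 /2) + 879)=982700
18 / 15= 6 / 5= 1.20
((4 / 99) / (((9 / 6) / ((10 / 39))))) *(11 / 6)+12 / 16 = 9637 / 12636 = 0.76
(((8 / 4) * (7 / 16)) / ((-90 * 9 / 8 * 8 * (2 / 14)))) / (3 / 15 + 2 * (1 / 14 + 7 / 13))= -4459 / 837216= -0.01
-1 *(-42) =42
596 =596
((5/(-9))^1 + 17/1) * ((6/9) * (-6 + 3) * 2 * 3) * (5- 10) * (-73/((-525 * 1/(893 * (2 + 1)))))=38591888/105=367541.79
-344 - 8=-352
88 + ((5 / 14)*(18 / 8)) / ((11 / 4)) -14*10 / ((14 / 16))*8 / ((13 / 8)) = -1400199 / 2002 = -699.40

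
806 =806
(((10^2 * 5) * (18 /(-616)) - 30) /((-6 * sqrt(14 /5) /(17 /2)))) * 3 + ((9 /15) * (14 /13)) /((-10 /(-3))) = 63 /325 + 58395 * sqrt(70) /4312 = 113.50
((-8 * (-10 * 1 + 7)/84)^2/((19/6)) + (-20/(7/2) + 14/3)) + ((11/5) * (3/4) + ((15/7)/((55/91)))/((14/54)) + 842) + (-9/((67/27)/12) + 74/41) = 1374957277453/1687921620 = 814.59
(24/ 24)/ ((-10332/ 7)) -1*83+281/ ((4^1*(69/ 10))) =-2472077/ 33948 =-72.82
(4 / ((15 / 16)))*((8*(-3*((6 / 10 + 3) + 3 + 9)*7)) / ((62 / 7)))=-978432 / 775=-1262.49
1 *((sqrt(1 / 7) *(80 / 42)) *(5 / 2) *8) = 800 *sqrt(7) / 147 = 14.40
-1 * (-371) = 371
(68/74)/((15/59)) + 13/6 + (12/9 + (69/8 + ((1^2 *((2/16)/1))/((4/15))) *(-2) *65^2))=-35033359/8880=-3945.20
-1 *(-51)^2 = -2601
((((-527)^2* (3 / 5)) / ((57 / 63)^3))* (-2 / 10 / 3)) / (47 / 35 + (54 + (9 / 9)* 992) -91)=-18004337883 / 1147922240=-15.68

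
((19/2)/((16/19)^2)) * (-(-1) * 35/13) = 240065/6656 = 36.07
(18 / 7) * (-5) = -90 / 7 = -12.86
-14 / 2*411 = -2877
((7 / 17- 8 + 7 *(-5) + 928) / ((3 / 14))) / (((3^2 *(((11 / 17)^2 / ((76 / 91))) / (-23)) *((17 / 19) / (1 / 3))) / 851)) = -850841754848 / 127413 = -6677825.30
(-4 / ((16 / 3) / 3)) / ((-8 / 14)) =63 / 16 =3.94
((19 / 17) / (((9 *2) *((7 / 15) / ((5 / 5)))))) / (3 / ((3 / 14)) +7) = 95 / 14994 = 0.01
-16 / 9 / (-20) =4 / 45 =0.09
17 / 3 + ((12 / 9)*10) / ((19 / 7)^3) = 43441 / 6859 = 6.33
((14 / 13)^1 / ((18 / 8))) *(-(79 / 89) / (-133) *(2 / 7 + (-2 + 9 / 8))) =-869 / 461643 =-0.00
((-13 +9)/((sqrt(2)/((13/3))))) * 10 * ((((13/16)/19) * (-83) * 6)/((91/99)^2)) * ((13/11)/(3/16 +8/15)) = 576833400 * sqrt(2)/161063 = 5064.89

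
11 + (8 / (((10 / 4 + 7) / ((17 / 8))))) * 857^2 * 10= 13142782.58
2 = 2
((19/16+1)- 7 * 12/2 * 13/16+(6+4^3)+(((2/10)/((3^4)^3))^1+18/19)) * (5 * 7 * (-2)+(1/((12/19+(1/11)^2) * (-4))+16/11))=-9373340802954545/3485561378112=-2689.19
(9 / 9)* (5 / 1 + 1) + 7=13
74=74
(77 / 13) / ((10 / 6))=231 / 65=3.55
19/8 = 2.38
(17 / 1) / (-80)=-17 / 80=-0.21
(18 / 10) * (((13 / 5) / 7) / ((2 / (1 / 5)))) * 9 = 1053 / 1750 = 0.60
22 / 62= 11 / 31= 0.35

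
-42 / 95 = -0.44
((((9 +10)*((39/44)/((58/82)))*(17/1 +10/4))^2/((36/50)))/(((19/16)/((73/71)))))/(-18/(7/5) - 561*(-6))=77.31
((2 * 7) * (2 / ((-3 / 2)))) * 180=-3360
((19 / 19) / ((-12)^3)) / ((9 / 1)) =-1 / 15552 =-0.00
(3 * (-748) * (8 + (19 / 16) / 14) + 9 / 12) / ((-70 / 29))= 29461941 / 3920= 7515.80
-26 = -26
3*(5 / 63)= 5 / 21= 0.24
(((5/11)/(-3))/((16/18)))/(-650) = 3/11440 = 0.00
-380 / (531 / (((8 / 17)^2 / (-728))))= 3040 / 13964769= 0.00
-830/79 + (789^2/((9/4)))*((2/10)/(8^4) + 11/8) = 153877338911/404480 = 380432.50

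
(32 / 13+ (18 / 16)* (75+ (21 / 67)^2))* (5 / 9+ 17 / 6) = 619024279 / 2100852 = 294.65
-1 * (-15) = 15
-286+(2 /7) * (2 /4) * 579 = -1423 /7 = -203.29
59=59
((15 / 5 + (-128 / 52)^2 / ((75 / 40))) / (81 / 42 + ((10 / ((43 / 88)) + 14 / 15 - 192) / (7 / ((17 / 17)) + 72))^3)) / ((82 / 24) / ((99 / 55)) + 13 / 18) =-210666542715319156200 / 721289200658329574141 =-0.29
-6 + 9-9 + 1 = -5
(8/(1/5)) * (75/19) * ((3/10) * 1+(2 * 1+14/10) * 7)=72300/19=3805.26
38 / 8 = 19 / 4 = 4.75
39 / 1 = 39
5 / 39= 0.13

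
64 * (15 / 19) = 960 / 19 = 50.53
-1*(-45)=45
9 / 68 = 0.13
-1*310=-310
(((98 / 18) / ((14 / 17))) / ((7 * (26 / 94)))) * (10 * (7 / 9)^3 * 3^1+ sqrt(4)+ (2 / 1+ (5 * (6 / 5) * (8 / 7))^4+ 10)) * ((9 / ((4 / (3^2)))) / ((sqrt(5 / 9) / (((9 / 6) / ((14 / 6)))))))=13047157841 * sqrt(5) / 218491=133526.47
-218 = -218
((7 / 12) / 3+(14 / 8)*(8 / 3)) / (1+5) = 175 / 216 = 0.81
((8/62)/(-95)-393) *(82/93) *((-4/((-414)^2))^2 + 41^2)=-292915462606174718836/502862939241885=-582495.63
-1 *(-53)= 53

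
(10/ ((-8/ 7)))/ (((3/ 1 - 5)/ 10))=175/ 4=43.75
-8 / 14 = -4 / 7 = -0.57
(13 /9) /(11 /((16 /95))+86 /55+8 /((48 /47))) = 11440 /591699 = 0.02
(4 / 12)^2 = 1 / 9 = 0.11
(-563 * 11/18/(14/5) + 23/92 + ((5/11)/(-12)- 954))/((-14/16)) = 1230.47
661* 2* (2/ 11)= 2644/ 11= 240.36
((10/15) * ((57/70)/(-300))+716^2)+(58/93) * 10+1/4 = 83435819393/162750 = 512662.48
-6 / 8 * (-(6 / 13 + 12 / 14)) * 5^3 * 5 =56250 / 91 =618.13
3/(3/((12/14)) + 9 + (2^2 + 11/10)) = 0.17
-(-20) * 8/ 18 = 80/ 9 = 8.89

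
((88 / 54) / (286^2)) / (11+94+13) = 1 / 5922774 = 0.00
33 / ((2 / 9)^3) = 24057 / 8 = 3007.12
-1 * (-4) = 4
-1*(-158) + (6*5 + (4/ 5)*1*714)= 3796/ 5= 759.20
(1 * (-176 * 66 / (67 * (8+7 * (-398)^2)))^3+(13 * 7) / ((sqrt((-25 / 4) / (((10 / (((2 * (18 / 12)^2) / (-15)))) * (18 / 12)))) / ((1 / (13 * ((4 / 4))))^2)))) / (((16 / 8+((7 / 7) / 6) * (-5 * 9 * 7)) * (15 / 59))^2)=-12629614266368 / 544637935907272013891220225+194936 * sqrt(2) / 29837925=0.01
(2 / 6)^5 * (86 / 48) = 43 / 5832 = 0.01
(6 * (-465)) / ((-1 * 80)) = 279 / 8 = 34.88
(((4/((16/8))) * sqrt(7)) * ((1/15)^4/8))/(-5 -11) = -sqrt(7)/3240000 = -0.00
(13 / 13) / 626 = 1 / 626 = 0.00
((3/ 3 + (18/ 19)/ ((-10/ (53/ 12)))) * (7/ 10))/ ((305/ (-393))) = -607971/ 1159000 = -0.52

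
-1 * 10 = -10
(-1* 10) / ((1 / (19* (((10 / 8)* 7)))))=-3325 / 2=-1662.50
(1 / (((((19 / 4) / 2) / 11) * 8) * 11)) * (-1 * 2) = -2 / 19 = -0.11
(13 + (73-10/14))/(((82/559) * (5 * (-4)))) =-333723/11480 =-29.07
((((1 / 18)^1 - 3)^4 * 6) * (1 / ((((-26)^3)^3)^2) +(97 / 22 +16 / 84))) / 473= 247145484817673278193604787310573111 / 56354961073330177812165271694082048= 4.39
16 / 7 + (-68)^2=32384 / 7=4626.29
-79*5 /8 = -395 /8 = -49.38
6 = 6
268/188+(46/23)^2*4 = 819/47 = 17.43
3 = 3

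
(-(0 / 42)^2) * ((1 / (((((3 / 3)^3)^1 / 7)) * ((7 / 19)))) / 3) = 0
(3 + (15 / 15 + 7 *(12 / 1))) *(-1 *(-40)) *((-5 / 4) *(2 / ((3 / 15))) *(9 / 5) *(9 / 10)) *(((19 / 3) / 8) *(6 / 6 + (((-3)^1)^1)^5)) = 13656060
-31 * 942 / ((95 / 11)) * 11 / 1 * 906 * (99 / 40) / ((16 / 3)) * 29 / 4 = -6893195891769 / 60800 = -113374932.43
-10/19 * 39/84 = -65/266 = -0.24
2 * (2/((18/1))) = 0.22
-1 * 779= -779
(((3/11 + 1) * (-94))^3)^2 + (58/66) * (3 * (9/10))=51943993517774734471/17715610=2932103016366.62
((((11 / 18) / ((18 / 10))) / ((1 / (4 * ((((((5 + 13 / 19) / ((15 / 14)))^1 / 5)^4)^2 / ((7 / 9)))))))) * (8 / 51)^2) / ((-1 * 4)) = -2584662823233248034816 / 149787894251983642578125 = -0.02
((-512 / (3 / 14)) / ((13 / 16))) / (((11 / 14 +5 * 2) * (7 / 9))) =-688128 / 1963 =-350.55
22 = 22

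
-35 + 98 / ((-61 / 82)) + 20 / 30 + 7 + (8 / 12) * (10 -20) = -10110 / 61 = -165.74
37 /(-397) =-37 /397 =-0.09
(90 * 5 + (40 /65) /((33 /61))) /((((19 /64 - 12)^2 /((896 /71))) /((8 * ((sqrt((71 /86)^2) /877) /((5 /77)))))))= 405878603776 /84191881605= 4.82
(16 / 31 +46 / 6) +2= 947 / 93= 10.18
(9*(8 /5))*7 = 504 /5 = 100.80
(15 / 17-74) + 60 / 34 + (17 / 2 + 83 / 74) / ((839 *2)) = -71.35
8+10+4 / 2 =20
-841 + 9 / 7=-5878 / 7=-839.71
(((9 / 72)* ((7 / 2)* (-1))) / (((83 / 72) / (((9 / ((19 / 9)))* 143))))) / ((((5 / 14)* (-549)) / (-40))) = -4540536 / 96197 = -47.20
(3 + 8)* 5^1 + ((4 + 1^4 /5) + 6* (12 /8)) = 341 /5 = 68.20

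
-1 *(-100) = 100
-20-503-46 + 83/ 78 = -44299/ 78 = -567.94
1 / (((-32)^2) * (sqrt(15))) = sqrt(15) / 15360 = 0.00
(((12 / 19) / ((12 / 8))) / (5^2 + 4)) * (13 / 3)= 104 / 1653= 0.06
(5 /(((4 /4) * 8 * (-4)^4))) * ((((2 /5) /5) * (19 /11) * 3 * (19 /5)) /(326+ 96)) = 1083 /118835200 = 0.00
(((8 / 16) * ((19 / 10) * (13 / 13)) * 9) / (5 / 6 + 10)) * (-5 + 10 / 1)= 513 / 130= 3.95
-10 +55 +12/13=597/13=45.92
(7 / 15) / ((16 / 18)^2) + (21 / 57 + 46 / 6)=157333 / 18240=8.63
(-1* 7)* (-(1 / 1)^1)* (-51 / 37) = -357 / 37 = -9.65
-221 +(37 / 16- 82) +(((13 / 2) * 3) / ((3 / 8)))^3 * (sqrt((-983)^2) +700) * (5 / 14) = 9465696883 / 112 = 84515150.74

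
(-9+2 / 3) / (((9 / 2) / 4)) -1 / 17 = -3427 / 459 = -7.47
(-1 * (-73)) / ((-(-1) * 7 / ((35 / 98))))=365 / 98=3.72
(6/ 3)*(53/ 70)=53/ 35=1.51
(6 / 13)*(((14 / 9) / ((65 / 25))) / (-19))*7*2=-0.20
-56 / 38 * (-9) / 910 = 18 / 1235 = 0.01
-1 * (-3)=3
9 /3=3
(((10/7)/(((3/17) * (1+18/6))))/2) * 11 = 935/84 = 11.13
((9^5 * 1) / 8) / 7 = 59049 / 56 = 1054.45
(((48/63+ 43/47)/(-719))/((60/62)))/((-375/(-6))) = -10261/266119875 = -0.00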